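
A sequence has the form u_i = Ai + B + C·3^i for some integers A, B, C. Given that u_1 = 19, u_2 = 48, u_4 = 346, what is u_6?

The three given values yield: A + B + 3C = 19; 2A + B + 9C = 48; 4A + B + 81C = 346.
Subtracting the first from the second: A + 6C = 29.
Subtracting the second from the third: 2A + 72C = 298.
Solving: C = 4, A = 5, then B = 2.
So u_i = 5·i + 2 + 4·3^i; at i=6 this is 2948.

2948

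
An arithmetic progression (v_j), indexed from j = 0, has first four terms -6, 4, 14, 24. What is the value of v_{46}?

454

Common difference d = 10.
v_j = -6 + (j - 0)·10.
v_{46} = -6 + 46·10 = 454.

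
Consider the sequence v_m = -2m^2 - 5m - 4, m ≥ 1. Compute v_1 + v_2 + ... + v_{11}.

-1386

Over m = 1..11: Σm = 66, Σm² = 506.
Total = (-2)·506 + (-5)·66 + (-4)·11 = -1386.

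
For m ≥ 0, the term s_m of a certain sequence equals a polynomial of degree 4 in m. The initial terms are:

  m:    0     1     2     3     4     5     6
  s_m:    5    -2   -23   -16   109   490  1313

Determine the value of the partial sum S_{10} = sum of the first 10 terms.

18971

1st diffs: -7, -21, 7, 125, 381, 823.
2nd diffs: -14, 28, 118, 256, 442.
3rd diffs: 42, 90, 138, 186.
4th diffs: 48, 48, 48 (constant).
Newton forward-difference form: s_m = 5 + (-7)·C(m,1) + (-14)·C(m,2) + 42·C(m,3) + 48·C(m,4).
Continuing: 2812, 5269, 9014.
Summing m = 0..9 (10 terms) gives 18971.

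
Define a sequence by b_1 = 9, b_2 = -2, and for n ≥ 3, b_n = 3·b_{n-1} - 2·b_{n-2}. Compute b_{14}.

-90092

Step forward from the initial values:
b_3 = -24  b_4 = -68  b_5 = -156  …  b_{11} = -11244  b_{12} = -22508  b_{13} = -45036  b_{14} = -90092.
(Characteristic roots are 2 and 1.)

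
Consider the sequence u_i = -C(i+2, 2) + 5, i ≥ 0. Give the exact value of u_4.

-10

C(6, 2) = 15, so u_4 = -10.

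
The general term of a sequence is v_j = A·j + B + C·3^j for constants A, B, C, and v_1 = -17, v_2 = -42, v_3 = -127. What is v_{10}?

-295202

Plug in j = 1, 2, 3: A + B + 3C = -17; 2A + B + 9C = -42; 3A + B + 27C = -127.
Subtracting the first from the second: A + 6C = -25.
Subtracting the second from the third: A + 18C = -85.
Solving: C = -5, A = 5, then B = -7.
So v_j = 5·j + (-7) + (-5)·3^j; at j=10 this is -295202.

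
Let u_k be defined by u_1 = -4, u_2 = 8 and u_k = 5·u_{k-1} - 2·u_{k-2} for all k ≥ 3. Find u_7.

21312

Step forward from the initial values:
u_3 = 48, u_4 = 224, u_5 = 1024, u_6 = 4672, u_7 = 21312.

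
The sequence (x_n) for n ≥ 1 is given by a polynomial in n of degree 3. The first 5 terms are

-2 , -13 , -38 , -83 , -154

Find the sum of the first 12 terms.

-6800

1st diffs: -11, -25, -45, -71.
2nd diffs: -14, -20, -26.
3rd diffs: -6, -6 (constant).
Newton forward-difference form: x_n = -2 + (-11)·C(n-1,1) + (-14)·C(n-1,2) + (-6)·C(n-1,3).
Continuing: …, -257, -398, -583, -818, …, x_{12} = -1883.
Summing n = 1..12 (12 terms) gives -6800.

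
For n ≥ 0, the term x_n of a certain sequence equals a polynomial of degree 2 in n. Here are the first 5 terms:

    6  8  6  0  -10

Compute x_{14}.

-330

1st diffs: 2, -2, -6, -10.
2nd diffs: -4, -4, -4 (constant).
Newton forward-difference form: x_n = 6 + 2·C(n,1) + (-4)·C(n,2).
At n = 14: n = 14, so x_{14} = 6 + 28 - 364 = -330.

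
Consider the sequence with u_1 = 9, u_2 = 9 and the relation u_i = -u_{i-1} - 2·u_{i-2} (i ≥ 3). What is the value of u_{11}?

u_3 = -27; u_4 = 9; u_5 = 45; u_6 = -63; u_7 = -27; u_8 = 153; u_9 = -99; u_{10} = -207; u_{11} = 405.

405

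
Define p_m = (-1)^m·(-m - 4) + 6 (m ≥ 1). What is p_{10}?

(-1)^10 = 1; -m - 4 at m=10 is -14; so p_{10} = -8.

-8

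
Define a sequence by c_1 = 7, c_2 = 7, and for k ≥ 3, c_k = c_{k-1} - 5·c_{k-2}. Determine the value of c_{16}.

564417

Iterate the recurrence:
c_3 = -28, c_4 = -63, c_5 = 77, …, c_{13} = -109753, c_{14} = -3913, c_{15} = 544852, c_{16} = 564417.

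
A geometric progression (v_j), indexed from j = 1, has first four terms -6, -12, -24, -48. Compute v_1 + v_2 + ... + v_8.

-1530

Common ratio r = 2.
v_j = (-6)·2^(j-1).
S = (-6)·(2^8 - 1)/(2 - 1) = (-6)·(256 - 1)/(1) = -1530.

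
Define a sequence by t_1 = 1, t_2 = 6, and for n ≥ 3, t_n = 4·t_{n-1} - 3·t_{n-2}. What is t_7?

1821

Applying the relation repeatedly:
t_3 = 21  t_4 = 66  t_5 = 201  t_6 = 606  t_7 = 1821.
(Characteristic roots are 3 and 1.)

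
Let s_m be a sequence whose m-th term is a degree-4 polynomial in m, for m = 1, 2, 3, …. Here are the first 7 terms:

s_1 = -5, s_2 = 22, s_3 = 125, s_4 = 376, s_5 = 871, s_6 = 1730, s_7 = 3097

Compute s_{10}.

12046

1st diffs: 27, 103, 251, 495, 859, 1367.
2nd diffs: 76, 148, 244, 364, 508.
3rd diffs: 72, 96, 120, 144.
4th diffs: 24, 24, 24 (constant).
So s_m = m^4 + 2m^3 + m^2 - 5m - 4.
Evaluating at m = 10 gives s_{10} = 12046.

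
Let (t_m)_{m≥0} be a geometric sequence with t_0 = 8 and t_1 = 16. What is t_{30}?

8589934592

Common ratio r = 2.
t_m = 8·2^(m-0).
t_{30} = 8·2^30 = 8589934592.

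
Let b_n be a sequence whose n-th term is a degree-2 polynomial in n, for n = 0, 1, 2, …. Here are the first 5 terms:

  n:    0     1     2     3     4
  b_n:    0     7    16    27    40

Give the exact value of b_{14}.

280

1st diffs: 7, 9, 11, 13.
2nd diffs: 2, 2, 2 (constant).
Newton forward-difference form: b_n = 7·C(n,1) + 2·C(n,2).
At n = 14: n = 14, so b_{14} = 98 + 182 = 280.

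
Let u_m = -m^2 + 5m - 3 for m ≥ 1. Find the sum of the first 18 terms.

Over m = 1..18: Σm = 171, Σm² = 2109.
Total = (-1)·2109 + (5)·171 + (-3)·18 = -1308.

-1308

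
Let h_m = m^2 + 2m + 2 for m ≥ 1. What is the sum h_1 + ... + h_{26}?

6955

Over m = 1..26: Σm = 351, Σm² = 6201.
Total = (1)·6201 + (2)·351 + (2)·26 = 6955.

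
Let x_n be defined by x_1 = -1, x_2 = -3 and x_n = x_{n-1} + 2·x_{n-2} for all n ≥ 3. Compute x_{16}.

-43691

x_3 = -5; x_4 = -11; x_5 = -21; …; x_{13} = -5461; x_{14} = -10923; x_{15} = -21845; x_{16} = -43691.
(Characteristic roots are 2 and -1.)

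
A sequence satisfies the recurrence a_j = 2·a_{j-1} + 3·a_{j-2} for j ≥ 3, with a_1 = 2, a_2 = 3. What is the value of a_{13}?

a_3 = 12;  a_4 = 33;  a_5 = 102;  …;  a_{10} = 24603;  a_{11} = 73812;  a_{12} = 221433;  a_{13} = 664302.
(Characteristic roots are 3 and -1.)

664302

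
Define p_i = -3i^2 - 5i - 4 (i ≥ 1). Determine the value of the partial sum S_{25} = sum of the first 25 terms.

-18300

Over i = 1..25: Σi = 325, Σi² = 5525.
Total = (-3)·5525 + (-5)·325 + (-4)·25 = -18300.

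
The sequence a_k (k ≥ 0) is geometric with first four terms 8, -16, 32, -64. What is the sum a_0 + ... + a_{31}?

-11453246120

Common ratio r = -2.
a_k = 8·(-2)^(k-0).
S = 8·((-2)^32 - 1)/(-2 - 1) = 8·(4294967296 - 1)/(-3) = -11453246120.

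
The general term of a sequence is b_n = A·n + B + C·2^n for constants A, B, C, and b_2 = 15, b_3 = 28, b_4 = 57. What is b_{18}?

1048527

Write the equations: 2A + B + 4C = 15; 3A + B + 8C = 28; 4A + B + 16C = 57.
Subtracting the first from the second: A + 4C = 13.
Subtracting the second from the third: A + 8C = 29.
Solving: C = 4, A = -3, then B = 5.
So b_n = -3·n + 5 + 4·2^n; at n=18 this is 1048527.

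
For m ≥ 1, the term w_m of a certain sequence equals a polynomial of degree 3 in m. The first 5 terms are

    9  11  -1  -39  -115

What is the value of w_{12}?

1st diffs: 2, -12, -38, -76.
2nd diffs: -14, -26, -38.
3rd diffs: -12, -12 (constant).
Newton forward-difference form: w_m = 9 + 2·C(m-1,1) + (-14)·C(m-1,2) + (-12)·C(m-1,3).
At m = 12: m-1 = 11, so w_{12} = 9 + 22 - 770 - 1980 = -2719.

-2719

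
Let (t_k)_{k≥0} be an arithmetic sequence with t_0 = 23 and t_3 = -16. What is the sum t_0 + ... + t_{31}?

Common difference d = (-16 - 23) / (3 - 0) = -13.
t_k = 23 + (k - 0)·(-13).
t_{31} = -380; S = 32·(23 + (-380))/2 = -5712.

-5712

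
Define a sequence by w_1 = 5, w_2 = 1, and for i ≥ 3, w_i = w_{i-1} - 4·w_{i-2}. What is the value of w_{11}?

3725

Iterate the recurrence:
w_3 = -19; w_4 = -23; w_5 = 53; w_6 = 145; w_7 = -67; w_8 = -647; w_9 = -379; w_{10} = 2209; w_{11} = 3725.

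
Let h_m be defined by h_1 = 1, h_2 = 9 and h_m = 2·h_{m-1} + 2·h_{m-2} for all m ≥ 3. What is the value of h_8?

Applying the relation repeatedly:
h_3 = 20;  h_4 = 58;  h_5 = 156;  h_6 = 428;  h_7 = 1168;  h_8 = 3192.

3192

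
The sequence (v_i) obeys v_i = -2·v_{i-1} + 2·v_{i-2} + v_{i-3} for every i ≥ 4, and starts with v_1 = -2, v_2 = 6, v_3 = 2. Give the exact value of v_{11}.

-1762

Applying the relation repeatedly:
v_4 = 6  v_5 = -2  v_6 = 18  v_7 = -34  v_8 = 102  v_9 = -254  v_{10} = 678  v_{11} = -1762.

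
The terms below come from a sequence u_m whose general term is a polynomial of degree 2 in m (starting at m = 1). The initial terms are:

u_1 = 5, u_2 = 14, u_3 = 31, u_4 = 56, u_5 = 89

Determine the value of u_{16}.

980

1st diffs: 9, 17, 25, 33.
2nd diffs: 8, 8, 8 (constant).
Newton forward-difference form: u_m = 5 + 9·C(m-1,1) + 8·C(m-1,2).
At m = 16: m-1 = 15, so u_{16} = 5 + 135 + 840 = 980.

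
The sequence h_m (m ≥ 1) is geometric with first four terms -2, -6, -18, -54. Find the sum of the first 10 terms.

Common ratio r = 3.
h_m = (-2)·3^(m-1).
S = (-2)·(3^10 - 1)/(3 - 1) = (-2)·(59049 - 1)/(2) = -59048.

-59048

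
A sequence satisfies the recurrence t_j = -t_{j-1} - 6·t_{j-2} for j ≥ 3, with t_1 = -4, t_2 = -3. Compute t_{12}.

t_3 = 27, t_4 = -9, t_5 = -153, t_6 = 207, t_7 = 711, t_8 = -1953, t_9 = -2313, t_{10} = 14031, t_{11} = -153, t_{12} = -84033.

-84033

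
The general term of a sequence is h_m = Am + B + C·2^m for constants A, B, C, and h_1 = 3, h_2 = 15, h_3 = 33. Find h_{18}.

786531

Write the equations: A + B + 2C = 3; 2A + B + 4C = 15; 3A + B + 8C = 33.
Subtracting the first from the second: A + 2C = 12.
Subtracting the second from the third: A + 4C = 18.
Solving: C = 3, A = 6, then B = -9.
Hence h_{18} = 6·18 + (-9) + 3·262144 = 786531.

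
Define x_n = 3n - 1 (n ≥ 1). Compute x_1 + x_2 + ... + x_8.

100

Over n = 1..8: Σn = 36.
Total = (3)·36 + (-1)·8 = 100.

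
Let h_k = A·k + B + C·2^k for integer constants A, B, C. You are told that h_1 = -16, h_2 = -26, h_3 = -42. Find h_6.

-222

The three given values yield: A + B + 2C = -16; 2A + B + 4C = -26; 3A + B + 8C = -42.
Subtracting the first from the second: A + 2C = -10.
Subtracting the second from the third: A + 4C = -16.
Solving: C = -3, A = -4, then B = -6.
So h_k = -4·k + (-6) + (-3)·2^k; at k=6 this is -222.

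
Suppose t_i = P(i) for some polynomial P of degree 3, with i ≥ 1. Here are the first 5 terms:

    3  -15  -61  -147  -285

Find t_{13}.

1st diffs: -18, -46, -86, -138.
2nd diffs: -28, -40, -52.
3rd diffs: -12, -12 (constant).
Newton forward-difference form: t_i = 3 + (-18)·C(i-1,1) + (-28)·C(i-1,2) + (-12)·C(i-1,3).
At i = 13: i-1 = 12, so t_{13} = 3 - 216 - 1848 - 2640 = -4701.

-4701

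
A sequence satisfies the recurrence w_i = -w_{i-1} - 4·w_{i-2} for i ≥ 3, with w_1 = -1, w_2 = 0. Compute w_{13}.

Iterate the recurrence:
w_3 = 4; w_4 = -4; w_5 = -12; …; w_{10} = 476; w_{11} = -684; w_{12} = -1220; w_{13} = 3956.

3956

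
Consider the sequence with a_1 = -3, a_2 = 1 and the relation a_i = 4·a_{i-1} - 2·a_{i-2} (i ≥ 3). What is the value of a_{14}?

8350784

Step forward from the initial values:
a_3 = 10; a_4 = 38; a_5 = 132; …; a_{11} = 209824; a_{12} = 716384; a_{13} = 2445888; a_{14} = 8350784.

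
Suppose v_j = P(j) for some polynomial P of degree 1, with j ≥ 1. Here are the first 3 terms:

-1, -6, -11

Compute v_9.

1st diffs: -5, -5 (constant).
So v_j = -5j + 4.
Evaluating at j = 9 gives v_9 = -41.

-41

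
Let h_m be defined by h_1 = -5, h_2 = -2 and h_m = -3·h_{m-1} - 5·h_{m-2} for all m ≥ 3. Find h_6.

133

Iterate the recurrence:
h_3 = 31;  h_4 = -83;  h_5 = 94;  h_6 = 133.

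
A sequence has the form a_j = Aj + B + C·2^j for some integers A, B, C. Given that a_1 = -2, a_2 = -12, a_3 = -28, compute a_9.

-1564

Write the equations: A + B + 2C = -2; 2A + B + 4C = -12; 3A + B + 8C = -28.
Subtracting the first from the second: A + 2C = -10.
Subtracting the second from the third: A + 4C = -16.
Solving: C = -3, A = -4, then B = 8.
Hence a_9 = -4·9 + 8 + (-3)·512 = -1564.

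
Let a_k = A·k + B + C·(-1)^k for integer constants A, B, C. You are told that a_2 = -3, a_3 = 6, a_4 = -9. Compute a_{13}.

Plug in k = 2, 3, 4: 2A + B + C = -3; 3A + B - C = 6; 4A + B + C = -9.
Subtracting the first from the second: A - 2C = 9.
Subtracting the second from the third: A + 2C = -15.
Solving: C = -6, A = -3, then B = 9.
Therefore a_{13} = -39 + 9 + (-6)·(-1) = -24.

-24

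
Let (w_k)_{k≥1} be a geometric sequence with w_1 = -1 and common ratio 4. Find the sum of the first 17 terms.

w_k = (-1)·4^(k-1).
S = (-1)·(4^17 - 1)/(4 - 1) = (-1)·(17179869184 - 1)/(3) = -5726623061.

-5726623061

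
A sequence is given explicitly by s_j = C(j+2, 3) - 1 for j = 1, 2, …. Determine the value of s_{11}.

285

C(13, 3) = 286, so s_{11} = 285.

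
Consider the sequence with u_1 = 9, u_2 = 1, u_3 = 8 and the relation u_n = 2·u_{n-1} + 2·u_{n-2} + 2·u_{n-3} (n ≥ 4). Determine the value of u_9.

6696

Step forward from the initial values:
u_4 = 36; u_5 = 90; u_6 = 268; u_7 = 788; u_8 = 2292; u_9 = 6696.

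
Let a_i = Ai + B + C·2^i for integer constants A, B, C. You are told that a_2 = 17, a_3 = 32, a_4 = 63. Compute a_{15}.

At i = 2, 3, 4: 2A + B + 4C = 17; 3A + B + 8C = 32; 4A + B + 16C = 63.
Subtracting the first from the second: A + 4C = 15.
Subtracting the second from the third: A + 8C = 31.
Solving: C = 4, A = -1, then B = 3.
Therefore a_{15} = -15 + 3 + 4·32768 = 131060.

131060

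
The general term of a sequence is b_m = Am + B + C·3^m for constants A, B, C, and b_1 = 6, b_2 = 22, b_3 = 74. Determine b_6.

Write the equations: A + B + 3C = 6; 2A + B + 9C = 22; 3A + B + 27C = 74.
Subtracting the first from the second: A + 6C = 16.
Subtracting the second from the third: A + 18C = 52.
Solving: C = 3, A = -2, then B = -1.
So b_m = -2·m + (-1) + 3·3^m; at m=6 this is 2174.

2174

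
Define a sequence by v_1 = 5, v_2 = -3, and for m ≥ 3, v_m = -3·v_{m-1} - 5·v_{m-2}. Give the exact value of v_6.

12

Step forward from the initial values:
v_3 = -16, v_4 = 63, v_5 = -109, v_6 = 12.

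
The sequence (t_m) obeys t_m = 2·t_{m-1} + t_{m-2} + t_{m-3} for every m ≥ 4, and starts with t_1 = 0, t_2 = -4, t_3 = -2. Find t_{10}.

-2282

Iterate the recurrence:
t_4 = -8;  t_5 = -22;  t_6 = -54;  t_7 = -138;  t_8 = -352;  t_9 = -896;  t_{10} = -2282.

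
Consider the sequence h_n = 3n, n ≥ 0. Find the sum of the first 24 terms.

828

Over n = 0..23: Σn = 276.
Total = (3)·276 = 828.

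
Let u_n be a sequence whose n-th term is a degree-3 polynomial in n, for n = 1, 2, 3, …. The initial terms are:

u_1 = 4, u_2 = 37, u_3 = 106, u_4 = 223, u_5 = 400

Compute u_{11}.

3394

1st diffs: 33, 69, 117, 177.
2nd diffs: 36, 48, 60.
3rd diffs: 12, 12 (constant).
So u_n = 2n^3 + 6n^2 + n - 5.
Evaluating at n = 11 gives u_{11} = 3394.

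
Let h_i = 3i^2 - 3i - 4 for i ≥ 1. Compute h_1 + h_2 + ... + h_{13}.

2132

Over i = 1..13: Σi = 91, Σi² = 819.
Total = (3)·819 + (-3)·91 + (-4)·13 = 2132.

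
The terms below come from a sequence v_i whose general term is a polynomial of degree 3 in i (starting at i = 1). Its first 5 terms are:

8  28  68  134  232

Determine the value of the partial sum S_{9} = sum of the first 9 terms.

3228

1st diffs: 20, 40, 66, 98.
2nd diffs: 20, 26, 32.
3rd diffs: 6, 6 (constant).
Newton forward-difference form: v_i = 8 + 20·C(i-1,1) + 20·C(i-1,2) + 6·C(i-1,3).
Continuing: 368, 548, 778, 1064.
Summing i = 1..9 (9 terms) gives 3228.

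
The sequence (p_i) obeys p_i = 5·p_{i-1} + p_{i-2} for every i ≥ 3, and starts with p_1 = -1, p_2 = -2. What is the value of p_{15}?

Compute successive terms:
p_3 = -11; p_4 = -57; p_5 = -296; …; p_{12} = -30128277; p_{13} = -156443561; p_{14} = -812346082; p_{15} = -4218173971.

-4218173971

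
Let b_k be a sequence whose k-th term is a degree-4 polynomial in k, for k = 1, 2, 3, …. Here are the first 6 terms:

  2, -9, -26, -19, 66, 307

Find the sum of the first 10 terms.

1st diffs: -11, -17, 7, 85, 241.
2nd diffs: -6, 24, 78, 156.
3rd diffs: 30, 54, 78.
4th diffs: 24, 24 (constant).
So b_k = k^4 - 5k^3 + 2k^2 + 3k + 1.
Continuing: 806, 1689, 3106, 5231.
Summing k = 1..10 (10 terms) gives 11153.

11153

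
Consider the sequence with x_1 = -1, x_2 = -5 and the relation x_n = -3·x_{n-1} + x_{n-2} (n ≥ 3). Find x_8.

-5585

Iterate the recurrence:
x_3 = 14; x_4 = -47; x_5 = 155; x_6 = -512; x_7 = 1691; x_8 = -5585.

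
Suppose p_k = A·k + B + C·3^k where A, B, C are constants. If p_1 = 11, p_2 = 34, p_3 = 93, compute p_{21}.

31381059711

Plug in k = 1, 2, 3: A + B + 3C = 11; 2A + B + 9C = 34; 3A + B + 27C = 93.
Subtracting the first from the second: A + 6C = 23.
Subtracting the second from the third: A + 18C = 59.
Solving: C = 3, A = 5, then B = -3.
Hence p_{21} = 5·21 + (-3) + 3·10460353203 = 31381059711.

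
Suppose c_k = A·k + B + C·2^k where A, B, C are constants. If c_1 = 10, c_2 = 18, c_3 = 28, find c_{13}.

Write the equations: A + B + 2C = 10; 2A + B + 4C = 18; 3A + B + 8C = 28.
Subtracting the first from the second: A + 2C = 8.
Subtracting the second from the third: A + 4C = 10.
Solving: C = 1, A = 6, then B = 2.
So c_k = 6·k + 2 + 1·2^k; at k=13 this is 8272.

8272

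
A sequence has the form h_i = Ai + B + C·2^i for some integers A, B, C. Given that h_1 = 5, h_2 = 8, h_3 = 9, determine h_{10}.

Plug in i = 1, 2, 3: A + B + 2C = 5; 2A + B + 4C = 8; 3A + B + 8C = 9.
Subtracting the first from the second: A + 2C = 3.
Subtracting the second from the third: A + 4C = 1.
Solving: C = -1, A = 5, then B = 2.
So h_i = 5·i + 2 + (-1)·2^i; at i=10 this is -972.

-972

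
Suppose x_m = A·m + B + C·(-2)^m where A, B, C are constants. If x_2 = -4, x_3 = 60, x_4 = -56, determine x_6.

The three given values yield: 2A + B + 4C = -4; 3A + B - 8C = 60; 4A + B + 16C = -56.
Subtracting the first from the second: A - 12C = 64.
Subtracting the second from the third: A + 24C = -116.
Solving: C = -5, A = 4, then B = 8.
Hence x_6 = 4·6 + 8 + (-5)·64 = -288.

-288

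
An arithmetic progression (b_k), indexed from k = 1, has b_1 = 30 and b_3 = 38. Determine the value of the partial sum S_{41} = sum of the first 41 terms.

Common difference d = (38 - 30) / (3 - 1) = 4.
b_k = 30 + (k - 1)·4.
b_{41} = 190; S = 41·(30 + 190)/2 = 4510.

4510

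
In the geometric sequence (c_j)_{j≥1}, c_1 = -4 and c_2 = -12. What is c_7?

-2916

Common ratio r = 3.
c_j = (-4)·3^(j-1).
c_7 = (-4)·3^6 = -2916.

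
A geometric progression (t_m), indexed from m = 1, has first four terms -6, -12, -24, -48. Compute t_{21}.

-6291456

Common ratio r = 2.
t_m = (-6)·2^(m-1).
t_{21} = (-6)·2^20 = -6291456.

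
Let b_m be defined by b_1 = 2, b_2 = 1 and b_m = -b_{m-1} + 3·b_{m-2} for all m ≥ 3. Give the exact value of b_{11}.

1889

b_3 = 5;  b_4 = -2;  b_5 = 17;  b_6 = -23;  b_7 = 74;  b_8 = -143;  b_9 = 365;  b_{10} = -794;  b_{11} = 1889.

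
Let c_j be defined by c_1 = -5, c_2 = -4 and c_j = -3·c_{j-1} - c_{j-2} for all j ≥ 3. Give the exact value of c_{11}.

Applying the relation repeatedly:
c_3 = 17  c_4 = -47  c_5 = 124  c_6 = -325  c_7 = 851  c_8 = -2228  c_9 = 5833  c_{10} = -15271  c_{11} = 39980.

39980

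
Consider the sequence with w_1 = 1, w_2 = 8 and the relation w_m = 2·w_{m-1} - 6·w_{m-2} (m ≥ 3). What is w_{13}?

Step forward from the initial values:
w_3 = 10;  w_4 = -28;  w_5 = -116;  …;  w_{10} = -9856;  w_{11} = -17504;  w_{12} = 24128;  w_{13} = 153280.

153280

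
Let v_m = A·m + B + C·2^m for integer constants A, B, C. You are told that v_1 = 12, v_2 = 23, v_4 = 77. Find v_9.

The three given values yield: A + B + 2C = 12; 2A + B + 4C = 23; 4A + B + 16C = 77.
Subtracting the first from the second: A + 2C = 11.
Subtracting the second from the third: 2A + 12C = 54.
Solving: C = 4, A = 3, then B = 1.
Therefore v_9 = 27 + 1 + 4·512 = 2076.

2076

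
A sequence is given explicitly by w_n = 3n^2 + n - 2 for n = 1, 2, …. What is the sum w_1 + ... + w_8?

632

Over n = 1..8: Σn = 36, Σn² = 204.
Total = (3)·204 + (1)·36 + (-2)·8 = 632.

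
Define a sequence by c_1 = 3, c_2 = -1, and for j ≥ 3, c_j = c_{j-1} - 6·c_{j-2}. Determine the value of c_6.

Iterate the recurrence:
c_3 = -19;  c_4 = -13;  c_5 = 101;  c_6 = 179.

179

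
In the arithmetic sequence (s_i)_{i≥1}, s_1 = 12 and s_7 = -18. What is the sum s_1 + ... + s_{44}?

Common difference d = (-18 - 12) / (7 - 1) = -5.
s_i = 12 + (i - 1)·(-5).
s_{44} = -203; S = 44·(12 + (-203))/2 = -4202.

-4202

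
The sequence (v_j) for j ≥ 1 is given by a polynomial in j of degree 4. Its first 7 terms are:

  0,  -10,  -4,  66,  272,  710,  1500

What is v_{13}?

1st diffs: -10, 6, 70, 206, 438, 790.
2nd diffs: 16, 64, 136, 232, 352.
3rd diffs: 48, 72, 96, 120.
4th diffs: 24, 24, 24 (constant).
Newton forward-difference form: v_j = (-10)·C(j-1,1) + 16·C(j-1,2) + 48·C(j-1,3) + 24·C(j-1,4).
At j = 13: j-1 = 12, so v_{13} = -120 + 1056 + 10560 + 11880 = 23376.

23376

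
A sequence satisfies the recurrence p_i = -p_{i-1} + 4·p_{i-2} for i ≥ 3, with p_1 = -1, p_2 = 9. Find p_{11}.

Compute successive terms:
p_3 = -13; p_4 = 49; p_5 = -101; p_6 = 297; p_7 = -701; p_8 = 1889; p_9 = -4693; p_{10} = 12249; p_{11} = -31021.

-31021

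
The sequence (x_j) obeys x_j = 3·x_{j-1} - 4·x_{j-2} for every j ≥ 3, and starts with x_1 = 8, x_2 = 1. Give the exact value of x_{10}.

Step forward from the initial values:
x_3 = -29; x_4 = -91; x_5 = -157; x_6 = -107; x_7 = 307; x_8 = 1349; x_9 = 2819; x_{10} = 3061.

3061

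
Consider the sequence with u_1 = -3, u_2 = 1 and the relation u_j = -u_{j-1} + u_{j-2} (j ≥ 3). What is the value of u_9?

Applying the relation repeatedly:
u_3 = -4;  u_4 = 5;  u_5 = -9;  u_6 = 14;  u_7 = -23;  u_8 = 37;  u_9 = -60.

-60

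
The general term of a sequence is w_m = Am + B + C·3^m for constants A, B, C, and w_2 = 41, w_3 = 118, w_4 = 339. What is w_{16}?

172186959

At m = 2, 3, 4: 2A + B + 9C = 41; 3A + B + 27C = 118; 4A + B + 81C = 339.
Subtracting the first from the second: A + 18C = 77.
Subtracting the second from the third: A + 54C = 221.
Solving: C = 4, A = 5, then B = -5.
So w_m = 5·m + (-5) + 4·3^m; at m=16 this is 172186959.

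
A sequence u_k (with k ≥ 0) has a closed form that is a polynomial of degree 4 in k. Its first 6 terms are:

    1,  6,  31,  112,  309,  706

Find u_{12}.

21181

1st diffs: 5, 25, 81, 197, 397.
2nd diffs: 20, 56, 116, 200.
3rd diffs: 36, 60, 84.
4th diffs: 24, 24 (constant).
Newton forward-difference form: u_k = 1 + 5·C(k,1) + 20·C(k,2) + 36·C(k,3) + 24·C(k,4).
At k = 12: k = 12, so u_{12} = 1 + 60 + 1320 + 7920 + 11880 = 21181.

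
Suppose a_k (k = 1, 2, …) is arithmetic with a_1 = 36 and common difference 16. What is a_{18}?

a_k = 36 + (k - 1)·16.
a_{18} = 36 + 17·16 = 308.

308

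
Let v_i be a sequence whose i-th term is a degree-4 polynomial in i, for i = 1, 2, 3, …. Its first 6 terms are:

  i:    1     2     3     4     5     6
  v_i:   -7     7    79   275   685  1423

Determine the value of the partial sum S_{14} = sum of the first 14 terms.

136402

1st diffs: 14, 72, 196, 410, 738.
2nd diffs: 58, 124, 214, 328.
3rd diffs: 66, 90, 114.
4th diffs: 24, 24 (constant).
Newton forward-difference form: v_i = -7 + 14·C(i-1,1) + 58·C(i-1,2) + 66·C(i-1,3) + 24·C(i-1,4).
Continuing: …, 2627, 4459, 7105, 10775, …, v_{14} = 40735.
Summing i = 1..14 (14 terms) gives 136402.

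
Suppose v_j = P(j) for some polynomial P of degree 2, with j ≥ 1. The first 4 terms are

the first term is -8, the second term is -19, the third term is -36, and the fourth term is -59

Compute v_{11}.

1st diffs: -11, -17, -23.
2nd diffs: -6, -6 (constant).
So v_j = -3j^2 - 2j - 3.
Evaluating at j = 11 gives v_{11} = -388.

-388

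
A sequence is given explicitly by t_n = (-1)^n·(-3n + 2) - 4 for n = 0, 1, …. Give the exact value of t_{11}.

(-1)^11 = -1; -3n + 2 at n=11 is -31; so t_{11} = 27.

27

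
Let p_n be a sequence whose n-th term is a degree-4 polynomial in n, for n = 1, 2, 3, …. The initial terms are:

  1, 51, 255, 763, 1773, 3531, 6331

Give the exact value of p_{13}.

67525

1st diffs: 50, 204, 508, 1010, 1758, 2800.
2nd diffs: 154, 304, 502, 748, 1042.
3rd diffs: 150, 198, 246, 294.
4th diffs: 48, 48, 48 (constant).
Newton forward-difference form: p_n = 1 + 50·C(n-1,1) + 154·C(n-1,2) + 150·C(n-1,3) + 48·C(n-1,4).
At n = 13: n-1 = 12, so p_{13} = 1 + 600 + 10164 + 33000 + 23760 = 67525.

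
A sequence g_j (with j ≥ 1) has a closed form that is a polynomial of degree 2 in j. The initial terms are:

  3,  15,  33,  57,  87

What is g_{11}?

393

1st diffs: 12, 18, 24, 30.
2nd diffs: 6, 6, 6 (constant).
So g_j = 3j^2 + 3j - 3.
Evaluating at j = 11 gives g_{11} = 393.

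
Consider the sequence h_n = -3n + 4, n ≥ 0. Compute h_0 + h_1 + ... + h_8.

Over n = 0..8: Σn = 36.
Total = (-3)·36 + (4)·9 = -72.

-72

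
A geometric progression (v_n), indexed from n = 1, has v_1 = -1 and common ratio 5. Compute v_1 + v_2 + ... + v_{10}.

-2441406

v_n = (-1)·5^(n-1).
S = (-1)·(5^10 - 1)/(5 - 1) = (-1)·(9765625 - 1)/(4) = -2441406.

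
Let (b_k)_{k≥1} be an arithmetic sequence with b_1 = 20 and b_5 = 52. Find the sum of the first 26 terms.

3120

Common difference d = (52 - 20) / (5 - 1) = 8.
b_k = 20 + (k - 1)·8.
b_{26} = 220; S = 26·(20 + 220)/2 = 3120.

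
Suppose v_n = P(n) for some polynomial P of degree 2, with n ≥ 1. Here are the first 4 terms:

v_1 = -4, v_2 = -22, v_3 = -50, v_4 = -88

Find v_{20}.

1st diffs: -18, -28, -38.
2nd diffs: -10, -10 (constant).
So v_n = -5n^2 - 3n + 4.
Evaluating at n = 20 gives v_{20} = -2056.

-2056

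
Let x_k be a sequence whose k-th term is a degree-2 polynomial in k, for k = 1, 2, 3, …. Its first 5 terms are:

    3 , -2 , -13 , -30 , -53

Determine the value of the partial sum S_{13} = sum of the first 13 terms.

1st diffs: -5, -11, -17, -23.
2nd diffs: -6, -6, -6 (constant).
Newton forward-difference form: x_k = 3 + (-5)·C(k-1,1) + (-6)·C(k-1,2).
Continuing: …, -82, -117, -158, -205, …, x_{13} = -453.
Summing k = 1..13 (13 terms) gives -2067.

-2067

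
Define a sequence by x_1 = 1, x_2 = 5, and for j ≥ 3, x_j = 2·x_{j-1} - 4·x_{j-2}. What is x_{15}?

x_3 = 6; x_4 = -8; x_5 = -40; …; x_{12} = -3072; x_{13} = 4096; x_{14} = 20480; x_{15} = 24576.

24576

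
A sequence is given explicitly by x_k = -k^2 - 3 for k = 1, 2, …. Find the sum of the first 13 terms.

-858

Over k = 1..13: Σk = 91, Σk² = 819.
Total = (-1)·819 + (-3)·13 = -858.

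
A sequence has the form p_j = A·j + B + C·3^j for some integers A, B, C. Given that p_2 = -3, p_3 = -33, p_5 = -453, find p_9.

Plug in j = 2, 3, 5: 2A + B + 9C = -3; 3A + B + 27C = -33; 5A + B + 243C = -453.
Subtracting the first from the second: A + 18C = -30.
Subtracting the second from the third: 2A + 216C = -420.
Solving: C = -2, A = 6, then B = 3.
Therefore p_9 = 54 + 3 + (-2)·19683 = -39309.

-39309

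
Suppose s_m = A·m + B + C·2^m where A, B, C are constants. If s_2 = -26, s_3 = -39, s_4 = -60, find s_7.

The three given values yield: 2A + B + 4C = -26; 3A + B + 8C = -39; 4A + B + 16C = -60.
Subtracting the first from the second: A + 4C = -13.
Subtracting the second from the third: A + 8C = -21.
Solving: C = -2, A = -5, then B = -8.
Hence s_7 = -5·7 + (-8) + (-2)·128 = -299.

-299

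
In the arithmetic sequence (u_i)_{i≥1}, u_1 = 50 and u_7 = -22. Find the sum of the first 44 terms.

-9152

Common difference d = (-22 - 50) / (7 - 1) = -12.
u_i = 50 + (i - 1)·(-12).
u_{44} = -466; S = 44·(50 + (-466))/2 = -9152.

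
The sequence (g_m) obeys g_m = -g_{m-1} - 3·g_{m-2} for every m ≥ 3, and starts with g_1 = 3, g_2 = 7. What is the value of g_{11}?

449

Applying the relation repeatedly:
g_3 = -16  g_4 = -5  g_5 = 53  g_6 = -38  g_7 = -121  g_8 = 235  g_9 = 128  g_{10} = -833  g_{11} = 449.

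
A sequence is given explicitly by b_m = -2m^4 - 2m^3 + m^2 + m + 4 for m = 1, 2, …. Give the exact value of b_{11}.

b_{11} = -2·11^4 - 2·11^3 + 1·11^2 + 1·11 + 4 = -31808.

-31808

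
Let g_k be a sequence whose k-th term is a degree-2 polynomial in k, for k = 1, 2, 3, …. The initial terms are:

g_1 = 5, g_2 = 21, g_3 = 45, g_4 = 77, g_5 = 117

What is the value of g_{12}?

621

1st diffs: 16, 24, 32, 40.
2nd diffs: 8, 8, 8 (constant).
Newton forward-difference form: g_k = 5 + 16·C(k-1,1) + 8·C(k-1,2).
At k = 12: k-1 = 11, so g_{12} = 5 + 176 + 440 = 621.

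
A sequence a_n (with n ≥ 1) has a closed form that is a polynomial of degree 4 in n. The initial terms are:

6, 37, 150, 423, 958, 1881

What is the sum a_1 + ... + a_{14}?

1st diffs: 31, 113, 273, 535, 923.
2nd diffs: 82, 160, 262, 388.
3rd diffs: 78, 102, 126.
4th diffs: 24, 24 (constant).
Newton forward-difference form: a_n = 6 + 31·C(n-1,1) + 82·C(n-1,2) + 78·C(n-1,3) + 24·C(n-1,4).
Continuing: …, 3342, 5515, 8598, 12813, …, a_{14} = 46273.
Summing n = 1..14 (14 terms) gives 158879.

158879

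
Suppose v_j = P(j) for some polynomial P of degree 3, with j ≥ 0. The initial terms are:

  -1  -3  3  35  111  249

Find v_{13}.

5745

1st diffs: -2, 6, 32, 76, 138.
2nd diffs: 8, 26, 44, 62.
3rd diffs: 18, 18, 18 (constant).
Newton forward-difference form: v_j = -1 + (-2)·C(j,1) + 8·C(j,2) + 18·C(j,3).
At j = 13: j = 13, so v_{13} = -1 - 26 + 624 + 5148 = 5745.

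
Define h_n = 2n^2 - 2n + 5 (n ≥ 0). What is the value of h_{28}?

1517

h_{28} = 2·28^2 - 2·28 + 5 = 1517.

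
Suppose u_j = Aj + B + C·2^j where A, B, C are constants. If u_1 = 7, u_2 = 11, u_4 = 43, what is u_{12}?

At j = 1, 2, 4: A + B + 2C = 7; 2A + B + 4C = 11; 4A + B + 16C = 43.
Subtracting the first from the second: A + 2C = 4.
Subtracting the second from the third: 2A + 12C = 32.
Solving: C = 3, A = -2, then B = 3.
Hence u_{12} = -2·12 + 3 + 3·4096 = 12267.

12267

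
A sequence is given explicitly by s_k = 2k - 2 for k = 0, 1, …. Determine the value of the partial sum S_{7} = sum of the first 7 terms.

28

Over k = 0..6: Σk = 21.
Total = (2)·21 + (-2)·7 = 28.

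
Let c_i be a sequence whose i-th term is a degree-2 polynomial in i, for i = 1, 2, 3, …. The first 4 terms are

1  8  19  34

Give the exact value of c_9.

1st diffs: 7, 11, 15.
2nd diffs: 4, 4 (constant).
So c_i = 2i^2 + i - 2.
Evaluating at i = 9 gives c_9 = 169.

169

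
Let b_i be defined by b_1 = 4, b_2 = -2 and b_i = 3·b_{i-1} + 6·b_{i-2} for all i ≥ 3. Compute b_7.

4266

b_3 = 18, b_4 = 42, b_5 = 234, b_6 = 954, b_7 = 4266.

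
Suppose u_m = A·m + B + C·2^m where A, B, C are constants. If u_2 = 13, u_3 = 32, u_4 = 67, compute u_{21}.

8388662

At m = 2, 3, 4: 2A + B + 4C = 13; 3A + B + 8C = 32; 4A + B + 16C = 67.
Subtracting the first from the second: A + 4C = 19.
Subtracting the second from the third: A + 8C = 35.
Solving: C = 4, A = 3, then B = -9.
Therefore u_{21} = 63 + (-9) + 4·2097152 = 8388662.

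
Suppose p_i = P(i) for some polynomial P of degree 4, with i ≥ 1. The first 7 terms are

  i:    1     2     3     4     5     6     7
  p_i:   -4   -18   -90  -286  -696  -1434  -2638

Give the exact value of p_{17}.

1st diffs: -14, -72, -196, -410, -738, -1204.
2nd diffs: -58, -124, -214, -328, -466.
3rd diffs: -66, -90, -114, -138.
4th diffs: -24, -24, -24 (constant).
So p_i = -i^4 - i^3 + 2i^2 + 2i - 6.
Evaluating at i = 17 gives p_{17} = -87828.

-87828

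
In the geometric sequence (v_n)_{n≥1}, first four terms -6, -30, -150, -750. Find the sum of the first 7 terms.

Common ratio r = 5.
v_n = (-6)·5^(n-1).
S = (-6)·(5^7 - 1)/(5 - 1) = (-6)·(78125 - 1)/(4) = -117186.

-117186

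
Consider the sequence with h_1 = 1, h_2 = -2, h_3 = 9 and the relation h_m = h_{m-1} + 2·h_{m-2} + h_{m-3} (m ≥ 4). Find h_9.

Applying the relation repeatedly:
h_4 = 6, h_5 = 22, h_6 = 43, h_7 = 93, h_8 = 201, h_9 = 430.

430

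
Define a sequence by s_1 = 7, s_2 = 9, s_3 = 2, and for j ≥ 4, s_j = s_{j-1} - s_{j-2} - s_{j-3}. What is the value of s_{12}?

Compute successive terms:
s_4 = -14, s_5 = -25, s_6 = -13, s_7 = 26, s_8 = 64, s_9 = 51, s_{10} = -39, s_{11} = -154, s_{12} = -166.

-166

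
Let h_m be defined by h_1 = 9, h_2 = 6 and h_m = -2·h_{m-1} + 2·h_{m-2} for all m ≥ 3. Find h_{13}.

29376

Iterate the recurrence:
h_3 = 6;  h_4 = 0;  h_5 = 12;  …;  h_{10} = -1440;  h_{11} = 3936;  h_{12} = -10752;  h_{13} = 29376.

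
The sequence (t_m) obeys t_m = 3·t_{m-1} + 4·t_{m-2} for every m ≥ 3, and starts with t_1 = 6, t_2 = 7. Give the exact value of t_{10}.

Step forward from the initial values:
t_3 = 45; t_4 = 163; t_5 = 669; t_6 = 2659; t_7 = 10653; t_8 = 42595; t_9 = 170397; t_{10} = 681571.
(Characteristic roots are 4 and -1.)

681571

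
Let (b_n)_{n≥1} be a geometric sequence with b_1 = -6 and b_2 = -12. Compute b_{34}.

-51539607552

Common ratio r = 2.
b_n = (-6)·2^(n-1).
b_{34} = (-6)·2^33 = -51539607552.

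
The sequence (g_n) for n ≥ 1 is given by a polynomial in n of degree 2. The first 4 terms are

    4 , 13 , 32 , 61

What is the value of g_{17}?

1348

1st diffs: 9, 19, 29.
2nd diffs: 10, 10 (constant).
So g_n = 5n^2 - 6n + 5.
Evaluating at n = 17 gives g_{17} = 1348.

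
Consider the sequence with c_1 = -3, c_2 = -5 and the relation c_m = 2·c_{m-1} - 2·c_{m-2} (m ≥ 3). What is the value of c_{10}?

-80

c_3 = -4  c_4 = 2  c_5 = 12  c_6 = 20  c_7 = 16  c_8 = -8  c_9 = -48  c_{10} = -80.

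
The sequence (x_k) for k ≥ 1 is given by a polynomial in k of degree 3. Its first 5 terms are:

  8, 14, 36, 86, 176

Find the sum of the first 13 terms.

1st diffs: 6, 22, 50, 90.
2nd diffs: 16, 28, 40.
3rd diffs: 12, 12 (constant).
So x_k = 2k^3 - 4k^2 + 4k + 6.
Continuing: …, 318, 524, 806, 1176, …, x_{13} = 3776.
Summing k = 1..13 (13 terms) gives 13728.

13728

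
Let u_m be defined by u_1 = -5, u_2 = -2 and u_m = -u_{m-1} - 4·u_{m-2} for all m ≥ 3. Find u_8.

Iterate the recurrence:
u_3 = 22, u_4 = -14, u_5 = -74, u_6 = 130, u_7 = 166, u_8 = -686.

-686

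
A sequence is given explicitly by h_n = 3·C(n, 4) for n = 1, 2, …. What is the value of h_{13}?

2145

C(13, 4) = 715, so h_{13} = 2145.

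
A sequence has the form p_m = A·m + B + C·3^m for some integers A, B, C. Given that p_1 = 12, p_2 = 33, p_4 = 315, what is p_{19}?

Write the equations: A + B + 3C = 12; 2A + B + 9C = 33; 4A + B + 81C = 315.
Subtracting the first from the second: A + 6C = 21.
Subtracting the second from the third: 2A + 72C = 282.
Solving: C = 4, A = -3, then B = 3.
Hence p_{19} = -3·19 + 3 + 4·1162261467 = 4649045814.

4649045814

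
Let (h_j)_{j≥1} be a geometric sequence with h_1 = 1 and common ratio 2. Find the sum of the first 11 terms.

h_j = 1·2^(j-1).
S = 1·(2^11 - 1)/(2 - 1) = 1·(2048 - 1)/(1) = 2047.

2047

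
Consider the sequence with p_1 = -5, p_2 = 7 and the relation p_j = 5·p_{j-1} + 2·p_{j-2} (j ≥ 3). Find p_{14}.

2777480323

p_3 = 25, p_4 = 139, p_5 = 745, …, p_{11} = 17913265, p_{12} = 96235099, p_{13} = 517002025, p_{14} = 2777480323.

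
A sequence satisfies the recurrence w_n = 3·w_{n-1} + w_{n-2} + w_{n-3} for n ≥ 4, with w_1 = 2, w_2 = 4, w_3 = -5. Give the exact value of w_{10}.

Compute successive terms:
w_4 = -9, w_5 = -28, w_6 = -98, w_7 = -331, w_8 = -1119, w_9 = -3786, w_{10} = -12808.

-12808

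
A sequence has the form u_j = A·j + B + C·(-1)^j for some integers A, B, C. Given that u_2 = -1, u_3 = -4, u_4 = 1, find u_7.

0

At j = 2, 3, 4: 2A + B + C = -1; 3A + B - C = -4; 4A + B + C = 1.
Subtracting the first from the second: A - 2C = -3.
Subtracting the second from the third: A + 2C = 5.
Solving: C = 2, A = 1, then B = -5.
Therefore u_7 = 7 + (-5) + 2·(-1) = 0.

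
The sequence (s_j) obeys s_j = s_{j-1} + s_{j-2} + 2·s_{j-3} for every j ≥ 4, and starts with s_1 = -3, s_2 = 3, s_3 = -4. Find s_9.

-148

Compute successive terms:
s_4 = -7, s_5 = -5, s_6 = -20, s_7 = -39, s_8 = -69, s_9 = -148.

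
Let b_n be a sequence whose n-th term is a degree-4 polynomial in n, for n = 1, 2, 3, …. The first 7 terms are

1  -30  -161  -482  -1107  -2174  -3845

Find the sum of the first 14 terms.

-177345

1st diffs: -31, -131, -321, -625, -1067, -1671.
2nd diffs: -100, -190, -304, -442, -604.
3rd diffs: -90, -114, -138, -162.
4th diffs: -24, -24, -24 (constant).
Newton forward-difference form: b_n = 1 + (-31)·C(n-1,1) + (-100)·C(n-1,2) + (-90)·C(n-1,3) + (-24)·C(n-1,4).
Continuing: …, -6306, -9767, -14462, -20649, …, b_{14} = -51102.
Summing n = 1..14 (14 terms) gives -177345.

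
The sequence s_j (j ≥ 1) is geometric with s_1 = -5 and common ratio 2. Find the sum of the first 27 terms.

-671088635

s_j = (-5)·2^(j-1).
S = (-5)·(2^27 - 1)/(2 - 1) = (-5)·(134217728 - 1)/(1) = -671088635.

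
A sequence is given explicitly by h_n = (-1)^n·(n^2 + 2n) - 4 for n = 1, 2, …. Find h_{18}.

356

(-1)^18 = 1; n^2 + 2n at n=18 is 360; so h_{18} = 356.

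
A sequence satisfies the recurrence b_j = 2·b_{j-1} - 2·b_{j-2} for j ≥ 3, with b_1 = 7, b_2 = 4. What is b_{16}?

1280

Iterate the recurrence:
b_3 = -6; b_4 = -20; b_5 = -28; …; b_{13} = -448; b_{14} = -256; b_{15} = 384; b_{16} = 1280.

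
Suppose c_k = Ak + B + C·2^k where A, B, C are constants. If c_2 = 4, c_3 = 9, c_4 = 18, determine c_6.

Write the equations: 2A + B + 4C = 4; 3A + B + 8C = 9; 4A + B + 16C = 18.
Subtracting the first from the second: A + 4C = 5.
Subtracting the second from the third: A + 8C = 9.
Solving: C = 1, A = 1, then B = -2.
So c_k = 1·k + (-2) + 1·2^k; at k=6 this is 68.

68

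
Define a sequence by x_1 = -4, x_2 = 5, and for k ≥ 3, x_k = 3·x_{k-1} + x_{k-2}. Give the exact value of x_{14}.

Iterate the recurrence:
x_3 = 11, x_4 = 38, x_5 = 125, …, x_{11} = 162305, x_{12} = 536057, x_{13} = 1770476, x_{14} = 5847485.

5847485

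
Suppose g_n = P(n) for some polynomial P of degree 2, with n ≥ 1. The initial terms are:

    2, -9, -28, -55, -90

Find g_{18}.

1st diffs: -11, -19, -27, -35.
2nd diffs: -8, -8, -8 (constant).
So g_n = -4n^2 + n + 5.
Evaluating at n = 18 gives g_{18} = -1273.

-1273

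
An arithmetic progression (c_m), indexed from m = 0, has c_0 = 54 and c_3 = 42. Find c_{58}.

-178

Common difference d = (42 - 54) / (3 - 0) = -4.
c_m = 54 + (m - 0)·(-4).
c_{58} = 54 + 58·(-4) = -178.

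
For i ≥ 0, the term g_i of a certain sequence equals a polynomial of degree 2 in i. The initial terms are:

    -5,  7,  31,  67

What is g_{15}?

1st diffs: 12, 24, 36.
2nd diffs: 12, 12 (constant).
Newton forward-difference form: g_i = -5 + 12·C(i,1) + 12·C(i,2).
At i = 15: i = 15, so g_{15} = -5 + 180 + 1260 = 1435.

1435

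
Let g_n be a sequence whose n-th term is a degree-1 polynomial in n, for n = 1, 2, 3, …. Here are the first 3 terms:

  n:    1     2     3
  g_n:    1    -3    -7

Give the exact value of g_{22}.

1st diffs: -4, -4 (constant).
So g_n = -4n + 5.
Evaluating at n = 22 gives g_{22} = -83.

-83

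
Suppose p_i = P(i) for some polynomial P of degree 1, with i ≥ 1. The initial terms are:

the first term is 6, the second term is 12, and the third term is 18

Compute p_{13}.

78

1st diffs: 6, 6 (constant).
So p_i = 6i.
Evaluating at i = 13 gives p_{13} = 78.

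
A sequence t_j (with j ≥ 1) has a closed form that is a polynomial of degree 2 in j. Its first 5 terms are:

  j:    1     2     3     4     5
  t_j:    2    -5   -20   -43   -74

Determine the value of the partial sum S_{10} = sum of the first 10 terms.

-1255

1st diffs: -7, -15, -23, -31.
2nd diffs: -8, -8, -8 (constant).
So t_j = -4j^2 + 5j + 1.
Continuing: …, -113, -160, -215, -278, …, t_{10} = -349.
Summing j = 1..10 (10 terms) gives -1255.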